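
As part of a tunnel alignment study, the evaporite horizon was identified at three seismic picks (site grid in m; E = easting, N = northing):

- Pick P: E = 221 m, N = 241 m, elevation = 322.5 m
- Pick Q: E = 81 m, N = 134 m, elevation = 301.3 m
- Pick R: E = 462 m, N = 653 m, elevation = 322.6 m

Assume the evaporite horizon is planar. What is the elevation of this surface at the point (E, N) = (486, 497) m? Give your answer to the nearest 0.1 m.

354.1 m

Two edge vectors: Pick P→Pick Q = (-140, -107, -21.2), Pick P→Pick R = (241, 412, 0.1).
Normal n = (Pick P→Pick Q) × (Pick P→Pick R) = (8723.7, -5095.2, -31893).
So ∂z/∂E = −n_x/n_z = 0.27353 and ∂z/∂N = −n_y/n_z = −0.15976.
Intercept c from Pick P: 322.5 − 60.45 + 38.50 = 300.55.
At (486, 497): z = 132.9 − 79.4 + 300.55 = 354.1 m.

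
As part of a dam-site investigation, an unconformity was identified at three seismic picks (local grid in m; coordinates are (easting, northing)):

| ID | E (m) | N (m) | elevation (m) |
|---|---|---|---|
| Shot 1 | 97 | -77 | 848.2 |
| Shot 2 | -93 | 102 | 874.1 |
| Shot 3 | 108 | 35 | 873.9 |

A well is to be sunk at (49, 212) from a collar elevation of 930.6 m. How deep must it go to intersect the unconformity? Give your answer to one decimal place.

21.7 m

Let the plane be z = a·E + b·N + c.
Shot 2−Shot 1: −190a + 179b = 25.9;  Shot 3−Shot 1: 11a + 112b = 25.7.
Solving gives a = 0.07310, b = 0.22228.
Then c = 848.2 − a·97 − b·-77 = 858.23.
At (49, 212): z_contact = 3.58 + 47.12 + 858.23 = 908.93 m.
Depth below ground = 930.6 − 908.93 = 21.7 m.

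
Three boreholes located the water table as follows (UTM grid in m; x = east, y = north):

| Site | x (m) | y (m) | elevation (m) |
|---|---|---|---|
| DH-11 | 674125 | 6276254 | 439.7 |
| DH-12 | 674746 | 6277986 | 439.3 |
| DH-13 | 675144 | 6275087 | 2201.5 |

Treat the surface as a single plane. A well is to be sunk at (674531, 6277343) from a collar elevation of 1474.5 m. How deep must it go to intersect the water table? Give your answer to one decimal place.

Let the plane be z = a·x + b·y + c.
DH-12−DH-11: 621a + 1732b = −0.4;  DH-13−DH-11: 1019a − 1167b = 1761.8.
Solving gives a = 1.225478960, b = −0.439620343.
Then c = 439.7 − a·674125 − b·6276254 = 1933482.63.
At (674531, 6277343): z_contact = 826623.55 − 2759647.68 + 1933482.63 = 458.50 m.
Depth below ground = 1474.5 − 458.50 = 1016.0 m.

1016.0 m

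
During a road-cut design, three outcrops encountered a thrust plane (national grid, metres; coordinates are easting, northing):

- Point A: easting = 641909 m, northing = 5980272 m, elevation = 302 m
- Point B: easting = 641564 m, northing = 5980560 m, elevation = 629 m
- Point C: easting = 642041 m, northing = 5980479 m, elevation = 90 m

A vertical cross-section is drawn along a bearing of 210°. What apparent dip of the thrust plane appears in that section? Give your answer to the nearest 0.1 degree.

Two edge vectors: Point A→Point B = (-345, 288, 327), Point A→Point C = (132, 207, -212).
Normal n = (Point A→Point B) × (Point A→Point C) = (-128745, -29976, -109431).
So ∂z/∂easting = −n_x/n_z = −1.17649 and ∂z/∂northing = −n_y/n_z = −0.27393.
Unit vector along 210° is (sin 210°, cos 210°) = (-0.5000, -0.8660).
Slope in that direction = a·(-0.5000) + b·(-0.8660) = 0.82547.
Apparent dip = arctan|0.82547| = 39.5° (true dip is 50.4°, so apparent ≤ true as expected).

39.5°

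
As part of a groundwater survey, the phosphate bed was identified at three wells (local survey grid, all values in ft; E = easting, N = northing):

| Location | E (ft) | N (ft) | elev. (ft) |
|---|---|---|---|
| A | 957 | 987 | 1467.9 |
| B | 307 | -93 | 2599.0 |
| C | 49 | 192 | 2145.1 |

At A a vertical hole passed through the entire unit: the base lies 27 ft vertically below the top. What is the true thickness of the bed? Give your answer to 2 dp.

Two edge vectors: A→B = (-650, -1080, 1131.1), A→C = (-908, -795, 677.2).
Normal n = (A→B) × (A→C) = (167848.5, -586858.8, -463890).
So ∂z/∂E = −n_x/n_z = 0.36183 and ∂z/∂N = −n_y/n_z = −1.26508.
|∇z| = √(a²+b²) = 1.31581, so dip δ = arctan(1.31581) = 52.77°.
True thickness = vertical thickness × cos δ = 27 × cos 52.77° = 16.34 ft.

16.34 ft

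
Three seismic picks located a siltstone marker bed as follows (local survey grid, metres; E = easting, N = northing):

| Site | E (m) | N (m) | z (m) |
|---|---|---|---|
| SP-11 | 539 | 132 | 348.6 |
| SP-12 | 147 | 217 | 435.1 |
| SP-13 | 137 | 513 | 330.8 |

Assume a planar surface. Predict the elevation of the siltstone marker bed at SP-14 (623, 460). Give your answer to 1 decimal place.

Let the plane be z = a·E + b·N + c.
SP-12−SP-11: −392a + 85b = 86.5;  SP-13−SP-11: −402a + 381b = −17.8.
Solving gives a = −0.29926, b = −0.36248.
Then c = 348.6 − a·539 − b·132 = 557.75.
At (623, 460): z = −186.4 − 166.7 + 557.75 = 204.6 m.

204.6 m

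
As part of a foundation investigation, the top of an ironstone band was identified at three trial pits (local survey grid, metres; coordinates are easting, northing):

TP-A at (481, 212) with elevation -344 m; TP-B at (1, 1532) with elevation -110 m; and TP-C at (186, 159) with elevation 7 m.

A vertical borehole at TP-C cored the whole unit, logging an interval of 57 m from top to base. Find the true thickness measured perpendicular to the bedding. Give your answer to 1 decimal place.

37.0 m

Two edge vectors: TP-A→TP-B = (-480, 1320, 234), TP-A→TP-C = (-295, -53, 351).
Normal n = (TP-A→TP-B) × (TP-A→TP-C) = (475722, 99450, 414840).
So ∂z/∂easting = −n_x/n_z = −1.14676 and ∂z/∂northing = −n_y/n_z = −0.23973.
|∇z| = √(a²+b²) = 1.17155, so dip δ = arctan(1.17155) = 49.52°.
True thickness = vertical thickness × cos δ = 57 × cos 49.52° = 37.0 m.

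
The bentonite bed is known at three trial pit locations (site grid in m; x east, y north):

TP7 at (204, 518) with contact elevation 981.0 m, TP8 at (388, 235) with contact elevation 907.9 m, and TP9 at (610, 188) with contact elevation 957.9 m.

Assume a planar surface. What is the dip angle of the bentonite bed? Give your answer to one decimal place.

29.7°

Two edge vectors: TP7→TP8 = (184, -283, -73.1), TP7→TP9 = (406, -330, -23.1).
Normal n = (TP7→TP8) × (TP7→TP9) = (-17585.7, -25428.2, 54178).
So ∂z/∂x = −n_x/n_z = 0.32459 and ∂z/∂y = −n_y/n_z = 0.46935.
Gradient magnitude |∇z| = √(a² + b²) = √(0.10536 + 0.22029) = 0.57065.
True dip = arctan(0.57065) = 29.7°, dipping toward SW (azimuth ≈ 215°).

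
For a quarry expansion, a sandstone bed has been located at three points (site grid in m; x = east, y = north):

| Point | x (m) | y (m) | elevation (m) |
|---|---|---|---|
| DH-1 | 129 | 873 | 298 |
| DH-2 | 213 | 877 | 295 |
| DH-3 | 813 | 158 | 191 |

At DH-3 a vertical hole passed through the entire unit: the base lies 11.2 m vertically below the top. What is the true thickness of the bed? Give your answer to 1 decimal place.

11.1 m

Let the plane be z = a·x + b·y + c.
DH-2−DH-1: 84a + 4b = −3;  DH-3−DH-1: 684a − 715b = −107.
Solving gives a = −0.04097, b = 0.11045.
|∇z| = √(a²+b²) = 0.11781, so dip δ = arctan(0.11781) = 6.72°.
True thickness = vertical thickness × cos δ = 11.2 × cos 6.72° = 11.1 m.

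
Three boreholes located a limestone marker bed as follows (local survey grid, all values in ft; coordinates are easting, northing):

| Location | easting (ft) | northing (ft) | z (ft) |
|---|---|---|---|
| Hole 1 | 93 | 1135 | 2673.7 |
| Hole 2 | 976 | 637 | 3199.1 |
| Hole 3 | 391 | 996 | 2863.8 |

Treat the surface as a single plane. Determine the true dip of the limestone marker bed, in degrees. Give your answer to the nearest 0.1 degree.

Two edge vectors: Hole 1→Hole 2 = (883, -498, 525.4), Hole 1→Hole 3 = (298, -139, 190.1).
Normal n = (Hole 1→Hole 2) × (Hole 1→Hole 3) = (-21639.2, -11289.1, 25667).
So ∂z/∂easting = −n_x/n_z = 0.84307 and ∂z/∂northing = −n_y/n_z = 0.43983.
Gradient magnitude |∇z| = √(a² + b²) = √(0.71078 + 0.19345) = 0.95091.
True dip = arctan(0.95091) = 43.6°, dipping toward WSW (azimuth ≈ 242°).

43.6°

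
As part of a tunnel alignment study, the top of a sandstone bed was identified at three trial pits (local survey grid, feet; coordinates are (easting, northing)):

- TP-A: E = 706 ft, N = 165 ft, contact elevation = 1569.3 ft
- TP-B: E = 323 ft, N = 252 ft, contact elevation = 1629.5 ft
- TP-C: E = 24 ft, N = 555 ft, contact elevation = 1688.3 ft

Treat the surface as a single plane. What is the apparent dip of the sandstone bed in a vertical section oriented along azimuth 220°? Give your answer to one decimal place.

3.2°

Let the plane be z = a·E + b·N + c.
TP-B−TP-A: −383a + 87b = 60.2;  TP-C−TP-A: −682a + 390b = 119.
Solving gives a = −0.14578, b = 0.05021.
Unit vector along 220° is (sin 220°, cos 220°) = (-0.6428, -0.7660).
Slope in that direction = a·(-0.6428) + b·(-0.7660) = 0.05524.
Apparent dip = arctan|0.05524| = 3.2° (true dip is 8.8°, so apparent ≤ true as expected).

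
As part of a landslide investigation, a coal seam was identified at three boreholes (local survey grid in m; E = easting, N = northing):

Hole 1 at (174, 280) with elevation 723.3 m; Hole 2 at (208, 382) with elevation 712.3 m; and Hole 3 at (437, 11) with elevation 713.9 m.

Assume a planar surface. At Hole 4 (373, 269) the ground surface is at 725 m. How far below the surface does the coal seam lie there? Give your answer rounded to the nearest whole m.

Let the plane be z = a·E + b·N + c.
Hole 2−Hole 1: 34a + 102b = −11;  Hole 3−Hole 1: 263a − 269b = −9.4.
Solving gives a = −0.10891, b = −0.07154.
Then c = 723.3 − a·174 − b·280 = 762.28.
At (373, 269): z_contact = −40.6 − 19.2 + 762.28 = 702.4 m.
Depth below ground = 725 − 702.4 = 23 m.

23 m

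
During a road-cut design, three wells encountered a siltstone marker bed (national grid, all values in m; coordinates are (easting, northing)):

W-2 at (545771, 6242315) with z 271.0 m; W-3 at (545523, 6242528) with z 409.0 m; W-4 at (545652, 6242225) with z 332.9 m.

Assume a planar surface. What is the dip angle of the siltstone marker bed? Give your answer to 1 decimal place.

28.3°

Two edge vectors: W-2→W-3 = (-248, 213, 138), W-2→W-4 = (-119, -90, 61.9).
Normal n = (W-2→W-3) × (W-2→W-4) = (25604.7, -1070.8, 47667).
So ∂z/∂E = −n_x/n_z = −0.53716 and ∂z/∂N = −n_y/n_z = 0.02246.
Gradient magnitude |∇z| = √(a² + b²) = √(0.28854 + 0.00050) = 0.53763.
True dip = arctan(0.53763) = 28.3°, dipping toward E (azimuth ≈ 092°).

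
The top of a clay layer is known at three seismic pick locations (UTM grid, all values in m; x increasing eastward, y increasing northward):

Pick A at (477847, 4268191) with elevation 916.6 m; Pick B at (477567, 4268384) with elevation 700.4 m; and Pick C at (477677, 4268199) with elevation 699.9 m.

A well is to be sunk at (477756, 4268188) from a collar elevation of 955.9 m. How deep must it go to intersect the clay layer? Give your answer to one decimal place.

161.0 m

Let the plane be z = a·x + b·y + c.
Pick B−Pick A: −280a + 193b = −216.2;  Pick C−Pick A: −170a + 8b = −216.7.
Solving gives a = 1.311530913, b = 0.782531894.
Then c = 916.6 − a·477847 − b·4268191 = −3965790.10.
At (477756, 4268188): z_contact = 626591.76 + 3339993.24 − 3965790.10 = 794.90 m.
Depth below ground = 955.9 − 794.90 = 161.0 m.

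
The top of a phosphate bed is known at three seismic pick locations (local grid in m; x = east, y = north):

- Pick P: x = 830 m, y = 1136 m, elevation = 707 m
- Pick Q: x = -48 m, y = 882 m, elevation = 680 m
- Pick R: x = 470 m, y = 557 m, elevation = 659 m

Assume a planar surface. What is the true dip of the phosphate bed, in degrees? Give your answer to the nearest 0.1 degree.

4.5°

Let the plane be z = a·x + b·y + c.
Pick Q−Pick P: −878a − 254b = −27;  Pick R−Pick P: −360a − 579b = −48.
Solving gives a = 0.00825, b = 0.07777.
Gradient magnitude |∇z| = √(a² + b²) = √(0.00007 + 0.00605) = 0.07821.
True dip = arctan(0.07821) = 4.5°, dipping toward S (azimuth ≈ 186°).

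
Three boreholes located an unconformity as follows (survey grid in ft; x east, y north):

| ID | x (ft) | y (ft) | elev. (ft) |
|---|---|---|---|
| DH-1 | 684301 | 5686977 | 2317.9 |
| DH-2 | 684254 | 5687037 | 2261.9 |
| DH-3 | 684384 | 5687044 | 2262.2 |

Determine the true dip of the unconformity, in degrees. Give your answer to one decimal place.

41.8°

Two edge vectors: DH-1→DH-2 = (-47, 60, -56), DH-1→DH-3 = (83, 67, -55.7).
Normal n = (DH-1→DH-2) × (DH-1→DH-3) = (410, -7265.9, -8129).
So ∂z/∂x = −n_x/n_z = 0.05044 and ∂z/∂y = −n_y/n_z = −0.89382.
Gradient magnitude |∇z| = √(a² + b²) = √(0.00254 + 0.79892) = 0.89525.
True dip = arctan(0.89525) = 41.8°, dipping toward N (azimuth ≈ 357°).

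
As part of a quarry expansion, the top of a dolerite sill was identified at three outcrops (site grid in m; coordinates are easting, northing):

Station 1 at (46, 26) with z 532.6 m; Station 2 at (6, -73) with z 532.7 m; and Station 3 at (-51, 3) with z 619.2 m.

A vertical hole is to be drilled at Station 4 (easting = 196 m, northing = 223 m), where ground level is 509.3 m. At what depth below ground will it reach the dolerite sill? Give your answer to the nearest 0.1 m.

46.4 m

Two edge vectors: Station 1→Station 2 = (-40, -99, 0.1), Station 1→Station 3 = (-97, -23, 86.6).
Normal n = (Station 1→Station 2) × (Station 1→Station 3) = (-8571.1, 3454.3, -8683).
So ∂z/∂easting = −n_x/n_z = −0.98711 and ∂z/∂northing = −n_y/n_z = 0.39782.
Intercept c from Station 1: 532.6 + 45.41 − 10.34 = 567.66.
At (196, 223): z_contact = −193.47 + 88.71 + 567.66 = 462.90 m.
Depth below ground = 509.3 − 462.90 = 46.4 m.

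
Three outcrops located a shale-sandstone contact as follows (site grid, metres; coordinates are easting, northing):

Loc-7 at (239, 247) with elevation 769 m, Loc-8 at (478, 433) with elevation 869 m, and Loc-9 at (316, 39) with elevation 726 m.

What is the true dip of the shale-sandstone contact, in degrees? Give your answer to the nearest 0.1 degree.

Let the plane be z = a·easting + b·northing + c.
Loc-8−Loc-7: 239a + 186b = 100;  Loc-9−Loc-7: 77a − 208b = −43.
Solving gives a = 0.19993, b = 0.28074.
Gradient magnitude |∇z| = √(a² + b²) = √(0.03997 + 0.07882) = 0.34465.
True dip = arctan(0.34465) = 19.0°, dipping toward SW (azimuth ≈ 215°).

19.0°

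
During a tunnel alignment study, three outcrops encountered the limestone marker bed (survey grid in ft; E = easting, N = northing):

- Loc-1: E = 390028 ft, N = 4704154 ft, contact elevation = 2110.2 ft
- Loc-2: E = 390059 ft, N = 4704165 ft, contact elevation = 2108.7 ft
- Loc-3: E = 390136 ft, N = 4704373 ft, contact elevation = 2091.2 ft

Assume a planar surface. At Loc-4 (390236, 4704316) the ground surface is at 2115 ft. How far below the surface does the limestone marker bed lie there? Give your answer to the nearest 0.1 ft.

21.6 ft

Let the plane be z = a·E + b·N + c.
Loc-2−Loc-1: 31a + 11b = −1.5;  Loc-3−Loc-1: 108a + 219b = −19.
Solving gives a = −0.021335476, b = −0.076236386.
Then c = 2110.2 − a·390028 − b·4704154 = 369059.33.
At (390236, 4704316): z_contact = −8325.87 − 358640.05 + 369059.33 = 2093.41 ft.
Depth below ground = 2115 − 2093.41 = 21.6 ft.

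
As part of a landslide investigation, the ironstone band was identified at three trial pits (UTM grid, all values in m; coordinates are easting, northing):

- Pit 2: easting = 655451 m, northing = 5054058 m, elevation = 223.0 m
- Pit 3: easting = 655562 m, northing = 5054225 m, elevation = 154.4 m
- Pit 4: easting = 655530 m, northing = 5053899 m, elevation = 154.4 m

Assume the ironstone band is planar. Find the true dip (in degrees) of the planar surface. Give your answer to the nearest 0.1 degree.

36.1°

Two edge vectors: Pit 2→Pit 3 = (111, 167, -68.6), Pit 2→Pit 4 = (79, -159, -68.6).
Normal n = (Pit 2→Pit 3) × (Pit 2→Pit 4) = (-22363.6, 2195.2, -30842).
So ∂z/∂easting = −n_x/n_z = −0.72510 and ∂z/∂northing = −n_y/n_z = 0.07118.
Gradient magnitude |∇z| = √(a² + b²) = √(0.52577 + 0.00507) = 0.72859.
True dip = arctan(0.72859) = 36.1°, dipping toward E (azimuth ≈ 096°).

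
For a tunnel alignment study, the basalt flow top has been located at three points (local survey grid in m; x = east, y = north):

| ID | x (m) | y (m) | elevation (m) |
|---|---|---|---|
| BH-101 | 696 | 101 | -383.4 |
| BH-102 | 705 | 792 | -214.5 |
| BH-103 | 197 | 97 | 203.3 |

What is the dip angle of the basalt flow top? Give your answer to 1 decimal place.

50.3°

Let the plane be z = a·x + b·y + c.
BH-102−BH-101: 9a + 691b = 168.9;  BH-103−BH-101: −499a − 4b = 586.7.
Solving gives a = −1.17783, b = 0.25977.
Gradient magnitude |∇z| = √(a² + b²) = √(1.38729 + 0.06748) = 1.20614.
True dip = arctan(1.20614) = 50.3°, dipping toward ESE (azimuth ≈ 102°).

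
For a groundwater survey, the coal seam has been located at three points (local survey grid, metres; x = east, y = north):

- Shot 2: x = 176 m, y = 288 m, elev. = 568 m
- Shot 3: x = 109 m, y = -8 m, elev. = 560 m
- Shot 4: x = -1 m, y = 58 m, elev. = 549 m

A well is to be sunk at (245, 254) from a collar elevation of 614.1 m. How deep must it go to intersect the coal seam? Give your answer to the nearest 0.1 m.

Let the plane be z = a·x + b·y + c.
Shot 3−Shot 2: −67a − 296b = −8;  Shot 4−Shot 2: −177a − 230b = −19.
Solving gives a = 0.10232, b = 0.00387.
Then c = 568 − a·176 − b·288 = 548.88.
At (245, 254): z_contact = 25.07 + 0.98 + 548.88 = 574.93 m.
Depth below ground = 614.1 − 574.93 = 39.2 m.

39.2 m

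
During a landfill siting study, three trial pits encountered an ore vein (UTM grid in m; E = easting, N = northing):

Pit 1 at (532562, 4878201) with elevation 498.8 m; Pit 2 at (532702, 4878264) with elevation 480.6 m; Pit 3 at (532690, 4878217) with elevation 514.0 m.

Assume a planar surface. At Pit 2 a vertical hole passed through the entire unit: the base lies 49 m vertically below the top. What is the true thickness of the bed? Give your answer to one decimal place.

38.4 m

Two edge vectors: Pit 1→Pit 2 = (140, 63, -18.2), Pit 1→Pit 3 = (128, 16, 15.2).
Normal n = (Pit 1→Pit 2) × (Pit 1→Pit 3) = (1248.8, -4457.6, -5824).
So ∂z/∂E = −n_x/n_z = 0.21442 and ∂z/∂N = −n_y/n_z = −0.76538.
|∇z| = √(a²+b²) = 0.79485, so dip δ = arctan(0.79485) = 38.48°.
True thickness = vertical thickness × cos δ = 49 × cos 38.48° = 38.4 m.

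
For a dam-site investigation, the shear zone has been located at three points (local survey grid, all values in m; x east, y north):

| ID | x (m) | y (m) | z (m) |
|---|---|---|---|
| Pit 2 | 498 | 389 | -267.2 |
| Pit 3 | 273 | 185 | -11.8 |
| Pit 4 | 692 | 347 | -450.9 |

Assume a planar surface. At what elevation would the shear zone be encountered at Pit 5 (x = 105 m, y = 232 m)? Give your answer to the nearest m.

145 m

Let the plane be z = a·x + b·y + c.
Pit 3−Pit 2: −225a − 204b = 255.4;  Pit 4−Pit 2: 194a − 42b = −183.7.
Solving gives a = −0.98318, b = −0.16757.
Then c = -267.2 − a·498 − b·389 = 287.61.
At (105, 232): z = −103.2 − 38.9 + 287.61 = 145.5 m.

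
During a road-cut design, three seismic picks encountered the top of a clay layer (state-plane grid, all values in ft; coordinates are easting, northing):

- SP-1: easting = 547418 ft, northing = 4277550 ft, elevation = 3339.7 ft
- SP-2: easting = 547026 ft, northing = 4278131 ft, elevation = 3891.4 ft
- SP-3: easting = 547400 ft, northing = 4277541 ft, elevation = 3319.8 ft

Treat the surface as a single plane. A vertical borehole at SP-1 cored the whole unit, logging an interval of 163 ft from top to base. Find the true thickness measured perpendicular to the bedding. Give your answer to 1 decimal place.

96.9 ft

Let the plane be z = a·easting + b·northing + c.
SP-2−SP-1: −392a + 581b = 551.7;  SP-3−SP-1: −18a − 9b = −19.9.
Solving gives a = 0.47166, b = 1.26780.
|∇z| = √(a²+b²) = 1.35269, so dip δ = arctan(1.35269) = 53.53°.
True thickness = vertical thickness × cos δ = 163 × cos 53.53° = 96.9 ft.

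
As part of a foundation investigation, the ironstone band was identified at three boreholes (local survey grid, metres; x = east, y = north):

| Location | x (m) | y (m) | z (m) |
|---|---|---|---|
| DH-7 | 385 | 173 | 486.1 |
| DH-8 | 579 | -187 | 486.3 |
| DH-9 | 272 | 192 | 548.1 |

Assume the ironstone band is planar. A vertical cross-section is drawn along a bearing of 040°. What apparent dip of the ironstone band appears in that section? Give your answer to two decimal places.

Two edge vectors: DH-7→DH-8 = (194, -360, 0.2), DH-7→DH-9 = (-113, 19, 62).
Normal n = (DH-7→DH-8) × (DH-7→DH-9) = (-22323.8, -12050.6, -36994).
So ∂z/∂x = −n_x/n_z = −0.60344 and ∂z/∂y = −n_y/n_z = −0.32574.
Unit vector along 040° is (sin 40°, cos 40°) = (0.6428, 0.7660).
Slope in that direction = a·(0.6428) + b·(0.7660) = −0.63742.
Apparent dip = arctan|0.63742| = 32.51° (true dip is 34.4°, so apparent ≤ true as expected).

32.51°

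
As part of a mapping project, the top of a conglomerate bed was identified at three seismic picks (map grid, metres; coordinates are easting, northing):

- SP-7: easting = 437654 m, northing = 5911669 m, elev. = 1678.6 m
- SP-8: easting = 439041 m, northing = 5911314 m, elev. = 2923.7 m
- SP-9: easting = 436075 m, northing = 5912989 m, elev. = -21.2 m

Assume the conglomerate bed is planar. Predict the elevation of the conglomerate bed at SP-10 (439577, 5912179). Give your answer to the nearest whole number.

3096 m

Two edge vectors: SP-7→SP-8 = (1387, -355, 1245.1), SP-7→SP-9 = (-1579, 1320, -1699.8).
Normal n = (SP-7→SP-8) × (SP-7→SP-9) = (-1040103, 391609.7, 1270295).
So ∂z/∂easting = −n_x/n_z = 0.81878855 and ∂z/∂northing = −n_y/n_z = −0.30828249.
Intercept c from SP-7: 1678.6 − 358346.08 + 1822464.01 = 1465796.53.
At (439577, 5912179): z = 359920.6 − 1822621.2 + 1465796.53 = 3095.9 m.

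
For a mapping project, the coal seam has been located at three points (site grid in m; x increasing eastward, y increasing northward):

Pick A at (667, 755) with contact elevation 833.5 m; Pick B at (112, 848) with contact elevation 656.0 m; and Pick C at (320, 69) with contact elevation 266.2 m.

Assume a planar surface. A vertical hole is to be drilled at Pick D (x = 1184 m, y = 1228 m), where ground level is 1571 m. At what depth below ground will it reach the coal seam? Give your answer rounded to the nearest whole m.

Let the plane be z = a·x + b·y + c.
Pick B−Pick A: −555a + 93b = −177.5;  Pick C−Pick A: −347a − 686b = −567.3.
Solving gives a = 0.42258, b = 0.61322.
Then c = 833.5 − a·667 − b·755 = 88.66.
At (1184, 1228): z_contact = 500.3 + 753.0 + 88.66 = 1342.0 m.
Depth below ground = 1571 − 1342.0 = 229 m.

229 m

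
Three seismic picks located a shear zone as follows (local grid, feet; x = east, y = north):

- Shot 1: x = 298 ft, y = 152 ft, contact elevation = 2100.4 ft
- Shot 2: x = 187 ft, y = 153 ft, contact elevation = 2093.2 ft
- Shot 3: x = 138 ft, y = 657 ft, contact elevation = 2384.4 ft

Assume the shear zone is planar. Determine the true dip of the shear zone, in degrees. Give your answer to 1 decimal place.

30.5°

Two edge vectors: Shot 1→Shot 2 = (-111, 1, -7.2), Shot 1→Shot 3 = (-160, 505, 284).
Normal n = (Shot 1→Shot 2) × (Shot 1→Shot 3) = (3920, 32676, -55895).
So ∂z/∂x = −n_x/n_z = 0.07013 and ∂z/∂y = −n_y/n_z = 0.58460.
Gradient magnitude |∇z| = √(a² + b²) = √(0.00492 + 0.34175) = 0.58879.
True dip = arctan(0.58879) = 30.5°, dipping toward S (azimuth ≈ 187°).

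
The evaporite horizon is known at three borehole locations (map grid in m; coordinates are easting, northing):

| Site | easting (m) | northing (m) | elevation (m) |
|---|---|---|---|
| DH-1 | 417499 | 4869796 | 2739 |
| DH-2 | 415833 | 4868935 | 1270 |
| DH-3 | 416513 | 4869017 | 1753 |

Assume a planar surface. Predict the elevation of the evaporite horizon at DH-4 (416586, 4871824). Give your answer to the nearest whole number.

Let the plane be z = a·easting + b·northing + c.
DH-2−DH-1: −1666a − 861b = −1469;  DH-3−DH-1: −986a − 779b = −986.
Solving gives a = 0.65811107, b = 0.43273746.
Then c = 2739 − a·417499 − b·4869796 = −2379364.89.
At (416586, 4871824): z = 274159.9 + 2108220.8 − 2379364.89 = 3015.7 m.

3016 m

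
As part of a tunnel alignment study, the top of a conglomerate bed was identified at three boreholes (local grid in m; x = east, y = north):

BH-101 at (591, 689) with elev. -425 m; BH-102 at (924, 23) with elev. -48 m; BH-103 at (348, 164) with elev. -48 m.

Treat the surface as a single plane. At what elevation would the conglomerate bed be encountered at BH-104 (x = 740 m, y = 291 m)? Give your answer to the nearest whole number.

-192 m

Let the plane be z = a·x + b·y + c.
BH-102−BH-101: 333a − 666b = 377;  BH-103−BH-101: −243a − 525b = 377.
Solving gives a = −0.15789, b = −0.64501.
Then c = -425 − a·591 − b·689 = 112.73.
At (740, 291): z = −116.8 − 187.7 + 112.73 = -191.8 m.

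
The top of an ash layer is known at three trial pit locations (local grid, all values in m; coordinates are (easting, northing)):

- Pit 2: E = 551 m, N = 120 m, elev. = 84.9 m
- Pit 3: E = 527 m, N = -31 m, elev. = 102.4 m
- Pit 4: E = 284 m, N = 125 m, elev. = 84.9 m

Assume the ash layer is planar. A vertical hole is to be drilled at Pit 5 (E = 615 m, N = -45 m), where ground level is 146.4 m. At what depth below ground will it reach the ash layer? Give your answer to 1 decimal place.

Let the plane be z = a·E + b·N + c.
Pit 3−Pit 2: −24a − 151b = 17.5;  Pit 4−Pit 2: −267a + 5b = 0.
Solving gives a = −0.00216, b = −0.11555.
Then c = 84.9 − a·551 − b·120 = 99.96.
At (615, -45): z_contact = −1.33 + 5.20 + 99.96 = 103.83 m.
Depth below ground = 146.4 − 103.83 = 42.6 m.

42.6 m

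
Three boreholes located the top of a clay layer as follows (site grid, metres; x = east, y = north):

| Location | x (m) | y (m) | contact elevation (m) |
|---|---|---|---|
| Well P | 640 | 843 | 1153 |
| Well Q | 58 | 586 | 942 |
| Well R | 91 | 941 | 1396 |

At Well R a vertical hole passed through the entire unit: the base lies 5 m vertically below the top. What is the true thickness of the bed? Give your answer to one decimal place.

3.0 m

Let the plane be z = a·x + b·y + c.
Well Q−Well P: −582a − 257b = −211;  Well R−Well P: −549a + 98b = 243.
Solving gives a = −0.21084, b = 1.29847.
|∇z| = √(a²+b²) = 1.31548, so dip δ = arctan(1.31548) = 52.76°.
True thickness = vertical thickness × cos δ = 5 × cos 52.76° = 3.0 m.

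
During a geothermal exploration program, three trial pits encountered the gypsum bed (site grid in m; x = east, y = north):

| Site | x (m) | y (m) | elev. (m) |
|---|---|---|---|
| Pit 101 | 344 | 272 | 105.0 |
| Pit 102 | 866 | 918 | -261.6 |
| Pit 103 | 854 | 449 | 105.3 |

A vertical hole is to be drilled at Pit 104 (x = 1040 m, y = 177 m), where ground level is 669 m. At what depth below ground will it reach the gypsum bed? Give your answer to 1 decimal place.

297.9 m

Two edge vectors: Pit 101→Pit 102 = (522, 646, -366.6), Pit 101→Pit 103 = (510, 177, 0.3).
Normal n = (Pit 101→Pit 102) × (Pit 101→Pit 103) = (65082, -187122.6, -237066).
So ∂z/∂x = −n_x/n_z = 0.274531 and ∂z/∂y = −n_y/n_z = −0.789327.
Intercept c from Pit 101: 105 − 94.44 + 214.70 = 225.26.
At (1040, 177): z_contact = 285.51 − 139.71 + 225.26 = 371.06 m.
Depth below ground = 669 − 371.06 = 297.9 m.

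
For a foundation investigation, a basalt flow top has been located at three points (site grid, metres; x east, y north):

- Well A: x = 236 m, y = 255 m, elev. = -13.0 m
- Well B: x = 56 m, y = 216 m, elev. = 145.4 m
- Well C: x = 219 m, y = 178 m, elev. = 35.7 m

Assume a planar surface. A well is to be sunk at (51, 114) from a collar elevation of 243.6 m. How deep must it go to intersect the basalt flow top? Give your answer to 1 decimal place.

47.4 m

Let the plane be z = a·x + b·y + c.
Well B−Well A: −180a − 39b = 158.4;  Well C−Well A: −17a − 77b = 48.7.
Solving gives a = −0.78029, b = −0.46020.
Then c = -13 − a·236 − b·255 = 288.50.
At (51, 114): z_contact = −39.79 − 52.46 + 288.50 = 196.24 m.
Depth below ground = 243.6 − 196.24 = 47.4 m.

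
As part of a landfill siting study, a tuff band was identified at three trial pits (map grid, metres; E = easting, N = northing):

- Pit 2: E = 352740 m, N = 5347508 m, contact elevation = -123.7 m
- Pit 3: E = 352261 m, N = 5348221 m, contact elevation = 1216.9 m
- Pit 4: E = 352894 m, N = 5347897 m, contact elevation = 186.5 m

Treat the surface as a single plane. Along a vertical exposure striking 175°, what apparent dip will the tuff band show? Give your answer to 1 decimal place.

Let the plane be z = a·E + b·N + c.
Pit 3−Pit 2: −479a + 713b = 1340.6;  Pit 4−Pit 2: 154a + 389b = 310.2.
Solving gives a = −1.01414, b = 1.19891.
Unit vector along 175° is (sin 175°, cos 175°) = (0.0872, -0.9962).
Slope in that direction = a·(0.0872) + b·(-0.9962) = −1.28274.
Apparent dip = arctan|1.28274| = 52.1° (true dip is 57.5°, so apparent ≤ true as expected).

52.1°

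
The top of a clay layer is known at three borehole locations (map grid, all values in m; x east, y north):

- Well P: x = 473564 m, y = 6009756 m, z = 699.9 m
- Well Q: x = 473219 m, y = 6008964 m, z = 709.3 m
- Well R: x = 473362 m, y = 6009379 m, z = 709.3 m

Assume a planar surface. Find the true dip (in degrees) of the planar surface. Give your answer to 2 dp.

Two edge vectors: Well P→Well Q = (-345, -792, 9.4), Well P→Well R = (-202, -377, 9.4).
Normal n = (Well P→Well Q) × (Well P→Well R) = (-3901, 1344.2, -29919).
So ∂z/∂x = −n_x/n_z = −0.13039 and ∂z/∂y = −n_y/n_z = 0.04493.
Gradient magnitude |∇z| = √(a² + b²) = √(0.01700 + 0.00202) = 0.13791.
True dip = arctan(0.13791) = 7.85°, dipping toward ESE (azimuth ≈ 109°).

7.85°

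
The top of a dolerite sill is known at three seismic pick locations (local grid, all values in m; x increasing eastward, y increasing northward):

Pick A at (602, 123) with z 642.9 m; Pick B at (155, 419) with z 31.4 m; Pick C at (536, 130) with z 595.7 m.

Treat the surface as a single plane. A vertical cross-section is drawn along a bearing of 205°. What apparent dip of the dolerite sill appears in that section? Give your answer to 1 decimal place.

Two edge vectors: Pick A→Pick B = (-447, 296, -611.5), Pick A→Pick C = (-66, 7, -47.2).
Normal n = (Pick A→Pick B) × (Pick A→Pick C) = (-9690.7, 19260.6, 16407).
So ∂z/∂x = −n_x/n_z = 0.59064 and ∂z/∂y = −n_y/n_z = −1.17393.
Unit vector along 205° is (sin 205°, cos 205°) = (-0.4226, -0.9063).
Slope in that direction = a·(-0.4226) + b·(-0.9063) = 0.81432.
Apparent dip = arctan|0.81432| = 39.2° (true dip is 52.7°, so apparent ≤ true as expected).

39.2°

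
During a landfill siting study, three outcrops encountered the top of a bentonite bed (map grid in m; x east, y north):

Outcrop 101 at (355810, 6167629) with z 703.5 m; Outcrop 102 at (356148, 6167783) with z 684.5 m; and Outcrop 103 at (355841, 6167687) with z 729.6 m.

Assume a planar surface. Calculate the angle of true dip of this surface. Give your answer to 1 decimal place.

Two edge vectors: Outcrop 101→Outcrop 102 = (338, 154, -19), Outcrop 101→Outcrop 103 = (31, 58, 26.1).
Normal n = (Outcrop 101→Outcrop 102) × (Outcrop 101→Outcrop 103) = (5121.4, -9410.8, 14830).
So ∂z/∂x = −n_x/n_z = −0.34534 and ∂z/∂y = −n_y/n_z = 0.63458.
Gradient magnitude |∇z| = √(a² + b²) = √(0.11926 + 0.40269) = 0.72246.
True dip = arctan(0.72246) = 35.8°, dipping toward SSE (azimuth ≈ 151°).

35.8°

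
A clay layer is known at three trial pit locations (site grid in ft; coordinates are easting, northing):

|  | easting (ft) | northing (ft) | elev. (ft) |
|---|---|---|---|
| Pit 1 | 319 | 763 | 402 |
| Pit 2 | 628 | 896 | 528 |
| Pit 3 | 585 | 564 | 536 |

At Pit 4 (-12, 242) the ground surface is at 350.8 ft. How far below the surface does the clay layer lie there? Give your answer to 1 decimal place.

Two edge vectors: Pit 1→Pit 2 = (309, 133, 126), Pit 1→Pit 3 = (266, -199, 134).
Normal n = (Pit 1→Pit 2) × (Pit 1→Pit 3) = (42896, -7890, -96869).
So ∂z/∂easting = −n_x/n_z = 0.44282 and ∂z/∂northing = −n_y/n_z = −0.08145.
Intercept c from Pit 1: 402 − 141.26 + 62.15 = 322.89.
At (-12, 242): z_contact = −5.31 − 19.71 + 322.89 = 297.86 ft.
Depth below ground = 350.8 − 297.86 = 52.9 ft.

52.9 ft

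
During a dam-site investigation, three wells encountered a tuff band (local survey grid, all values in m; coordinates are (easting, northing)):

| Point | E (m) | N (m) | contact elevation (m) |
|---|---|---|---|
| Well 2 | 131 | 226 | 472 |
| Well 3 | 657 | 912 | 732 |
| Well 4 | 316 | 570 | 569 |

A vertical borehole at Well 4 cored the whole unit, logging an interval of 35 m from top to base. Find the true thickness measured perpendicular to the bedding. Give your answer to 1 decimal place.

Let the plane be z = a·E + b·N + c.
Well 3−Well 2: 526a + 686b = 260;  Well 4−Well 2: 185a + 344b = 97.
Solving gives a = 0.42377, b = 0.05408.
|∇z| = √(a²+b²) = 0.42721, so dip δ = arctan(0.42721) = 23.13°.
True thickness = vertical thickness × cos δ = 35 × cos 23.13° = 32.2 m.

32.2 m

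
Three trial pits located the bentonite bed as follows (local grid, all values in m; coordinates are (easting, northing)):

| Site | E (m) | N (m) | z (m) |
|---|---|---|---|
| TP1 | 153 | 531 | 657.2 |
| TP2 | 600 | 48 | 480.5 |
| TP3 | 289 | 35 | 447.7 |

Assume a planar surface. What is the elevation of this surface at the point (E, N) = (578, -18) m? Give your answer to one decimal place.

449.1 m

Two edge vectors: TP1→TP2 = (447, -483, -176.7), TP1→TP3 = (136, -496, -209.5).
Normal n = (TP1→TP2) × (TP1→TP3) = (13545.3, 69615.3, -156024).
So ∂z/∂E = −n_x/n_z = 0.08682 and ∂z/∂N = −n_y/n_z = 0.44618.
Intercept c from TP1: 657.2 − 13.28 − 236.92 = 406.99.
At (578, -18): z = 50.2 − 8.0 + 406.99 = 449.1 m.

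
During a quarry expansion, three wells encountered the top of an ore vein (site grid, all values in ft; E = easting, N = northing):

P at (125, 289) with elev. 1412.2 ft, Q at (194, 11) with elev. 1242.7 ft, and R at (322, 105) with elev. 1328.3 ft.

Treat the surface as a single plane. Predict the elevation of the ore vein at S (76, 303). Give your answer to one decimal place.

Two edge vectors: P→Q = (69, -278, -169.5), P→R = (197, -184, -83.9).
Normal n = (P→Q) × (P→R) = (-7863.8, -27602.4, 42070).
So ∂z/∂E = −n_x/n_z = 0.18692 and ∂z/∂N = −n_y/n_z = 0.65611.
Intercept c from P: 1412.2 − 23.37 − 189.61 = 1199.22.
At (76, 303): z = 14.2 + 198.8 + 1199.22 = 1412.2 ft.

1412.2 ft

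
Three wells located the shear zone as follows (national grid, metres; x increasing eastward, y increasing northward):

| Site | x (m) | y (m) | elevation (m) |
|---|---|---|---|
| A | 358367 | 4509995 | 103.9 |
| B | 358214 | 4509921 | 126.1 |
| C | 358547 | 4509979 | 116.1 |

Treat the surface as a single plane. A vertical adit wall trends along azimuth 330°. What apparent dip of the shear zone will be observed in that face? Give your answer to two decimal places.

18.74°

Two edge vectors: A→B = (-153, -74, 22.2), A→C = (180, -16, 12.2).
Normal n = (A→B) × (A→C) = (-547.6, 5862.6, 15768).
So ∂z/∂x = −n_x/n_z = 0.03473 and ∂z/∂y = −n_y/n_z = −0.37180.
Unit vector along 330° is (sin 330°, cos 330°) = (-0.5000, 0.8660).
Slope in that direction = a·(-0.5000) + b·(0.8660) = −0.33936.
Apparent dip = arctan|0.33936| = 18.74° (true dip is 20.5°, so apparent ≤ true as expected).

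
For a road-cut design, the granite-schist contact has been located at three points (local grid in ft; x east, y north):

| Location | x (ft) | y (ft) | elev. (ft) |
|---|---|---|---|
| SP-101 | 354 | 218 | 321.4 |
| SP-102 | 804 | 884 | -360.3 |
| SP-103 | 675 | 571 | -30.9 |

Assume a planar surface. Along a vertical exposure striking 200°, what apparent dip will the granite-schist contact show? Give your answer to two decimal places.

Let the plane be z = a·x + b·y + c.
SP-102−SP-101: 450a + 666b = −681.7;  SP-103−SP-101: 321a + 353b = −352.3.
Solving gives a = 0.10937, b = −1.09747.
Unit vector along 200° is (sin 200°, cos 200°) = (-0.3420, -0.9397).
Slope in that direction = a·(-0.3420) + b·(-0.9397) = 0.99388.
Apparent dip = arctan|0.99388| = 44.82° (true dip is 47.8°, so apparent ≤ true as expected).

44.82°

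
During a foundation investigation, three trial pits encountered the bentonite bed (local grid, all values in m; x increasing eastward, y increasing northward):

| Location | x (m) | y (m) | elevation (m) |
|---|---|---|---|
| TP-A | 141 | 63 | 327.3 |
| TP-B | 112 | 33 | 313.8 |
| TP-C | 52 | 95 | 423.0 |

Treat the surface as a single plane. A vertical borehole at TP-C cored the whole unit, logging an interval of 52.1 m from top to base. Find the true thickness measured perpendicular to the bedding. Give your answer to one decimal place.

Let the plane be z = a·x + b·y + c.
TP-B−TP-A: −29a − 30b = −13.5;  TP-C−TP-A: −89a + 32b = 95.7.
Solving gives a = −0.67788, b = 1.10528.
|∇z| = √(a²+b²) = 1.29660, so dip δ = arctan(1.29660) = 52.36°.
True thickness = vertical thickness × cos δ = 52.1 × cos 52.36° = 31.8 m.

31.8 m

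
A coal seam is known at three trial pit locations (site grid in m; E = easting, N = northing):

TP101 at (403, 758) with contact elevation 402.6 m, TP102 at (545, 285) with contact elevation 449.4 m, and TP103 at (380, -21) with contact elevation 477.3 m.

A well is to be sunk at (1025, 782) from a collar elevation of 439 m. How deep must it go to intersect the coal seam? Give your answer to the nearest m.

Two edge vectors: TP101→TP102 = (142, -473, 46.8), TP101→TP103 = (-23, -779, 74.7).
Normal n = (TP101→TP102) × (TP101→TP103) = (1124.1, -11683.8, -121497).
So ∂z/∂E = −n_x/n_z = 0.00925 and ∂z/∂N = −n_y/n_z = −0.09617.
Intercept c from TP101: 402.6 − 3.73 + 72.89 = 471.76.
At (1025, 782): z_contact = 9.5 − 75.2 + 471.76 = 406.0 m.
Depth below ground = 439 − 406.0 = 33 m.

33 m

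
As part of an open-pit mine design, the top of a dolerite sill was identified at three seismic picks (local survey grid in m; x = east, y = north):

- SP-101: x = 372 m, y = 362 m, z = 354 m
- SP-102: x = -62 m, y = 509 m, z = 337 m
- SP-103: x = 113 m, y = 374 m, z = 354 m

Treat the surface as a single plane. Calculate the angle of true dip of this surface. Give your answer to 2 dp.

7.64°

Two edge vectors: SP-101→SP-102 = (-434, 147, -17), SP-101→SP-103 = (-259, 12, 0).
Normal n = (SP-101→SP-102) × (SP-101→SP-103) = (204, 4403, 32865).
So ∂z/∂x = −n_x/n_z = −0.00621 and ∂z/∂y = −n_y/n_z = −0.13397.
Gradient magnitude |∇z| = √(a² + b²) = √(0.00004 + 0.01795) = 0.13412.
True dip = arctan(0.13412) = 7.64°, dipping toward N (azimuth ≈ 003°).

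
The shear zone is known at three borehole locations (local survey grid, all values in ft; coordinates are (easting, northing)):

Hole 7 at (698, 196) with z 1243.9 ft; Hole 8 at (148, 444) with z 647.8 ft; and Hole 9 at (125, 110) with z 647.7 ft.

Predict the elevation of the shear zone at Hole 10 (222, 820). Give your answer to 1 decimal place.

698.5 ft

Let the plane be z = a·E + b·N + c.
Hole 8−Hole 7: −550a + 248b = −596.1;  Hole 9−Hole 7: −573a − 86b = −596.2.
Solving gives a = 1.05131, b = −0.07210.
Then c = 1243.9 − a·698 − b·196 = 524.22.
At (222, 820): z = 233.4 − 59.1 + 524.22 = 698.5 ft.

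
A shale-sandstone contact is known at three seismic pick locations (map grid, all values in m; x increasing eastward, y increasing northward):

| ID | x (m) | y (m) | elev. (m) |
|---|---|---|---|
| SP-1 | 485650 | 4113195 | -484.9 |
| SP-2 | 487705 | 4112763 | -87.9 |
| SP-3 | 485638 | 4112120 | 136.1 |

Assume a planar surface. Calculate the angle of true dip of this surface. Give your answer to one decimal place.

30.2°

Two edge vectors: SP-1→SP-2 = (2055, -432, 397), SP-1→SP-3 = (-12, -1075, 621).
Normal n = (SP-1→SP-2) × (SP-1→SP-3) = (158503, -1280919, -2214309).
So ∂z/∂x = −n_x/n_z = 0.07158 and ∂z/∂y = −n_y/n_z = −0.57847.
Gradient magnitude |∇z| = √(a² + b²) = √(0.00512 + 0.33463) = 0.58289.
True dip = arctan(0.58289) = 30.2°, dipping toward N (azimuth ≈ 353°).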